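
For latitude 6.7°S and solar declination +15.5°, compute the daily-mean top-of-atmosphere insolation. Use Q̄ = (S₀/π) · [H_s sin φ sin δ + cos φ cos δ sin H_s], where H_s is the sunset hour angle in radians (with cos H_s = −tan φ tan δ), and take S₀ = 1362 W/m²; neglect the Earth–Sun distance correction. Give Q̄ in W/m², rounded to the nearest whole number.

cos H_s = −tan(-6.7°) · tan(15.5°) = 0.0326, so H_s = arccos(0.0326) = 88.13°. In radians, H_s = 1.5382.
H_s sin φ sin δ = 1.5382 × -0.1167 × 0.2672 = -0.0480.
cos φ cos δ sin H_s = 0.9932 × 0.9636 × 0.9995 = 0.9566.
Q̄ = (1362/π) × (-0.0480 + 0.9566) = 433.54 × 0.9086 = 393.91 W/m².

394 W/m²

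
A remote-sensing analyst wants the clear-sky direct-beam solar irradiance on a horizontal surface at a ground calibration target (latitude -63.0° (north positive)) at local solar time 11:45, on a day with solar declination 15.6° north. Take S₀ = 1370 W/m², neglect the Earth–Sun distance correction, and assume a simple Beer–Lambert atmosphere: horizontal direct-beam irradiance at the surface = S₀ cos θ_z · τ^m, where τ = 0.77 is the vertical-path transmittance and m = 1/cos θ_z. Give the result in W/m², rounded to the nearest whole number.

71 W/m²

Hour angle H = 15° × (11.75 − 12) = -3.75°.
With φ = -63.0°, δ = 15.6°, H = -3.75°: sin φ sin δ = -0.2396, cos φ cos δ cos H = 0.4363, so cos θ_z = 0.1967.
Air mass m = 1/cos θ_z = 1/0.1967 = 5.084; τ^m = 0.77^5.084 = 0.2648.
Surface direct beam = 1370 × 0.1967 × 0.2648 = 71.36 W/m².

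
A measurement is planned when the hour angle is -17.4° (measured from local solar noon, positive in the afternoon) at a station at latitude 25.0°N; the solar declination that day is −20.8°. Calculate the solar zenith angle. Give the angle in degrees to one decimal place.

cos θ_z = sin(25.0°) sin(-20.8°) + cos(25.0°) cos(-20.8°) cos(-17.40°) = -0.1501 + 0.8085 = 0.6584.
θ_z = arccos(0.6584) = 48.82°.

48.8°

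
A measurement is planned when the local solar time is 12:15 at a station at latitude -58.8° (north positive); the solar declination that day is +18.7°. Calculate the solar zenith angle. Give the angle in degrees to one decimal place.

77.6°

Hour angle H = 15° × (12.25 − 12) = 3.75°.
With φ = -58.8°, δ = 18.7°, H = 3.75°: sin φ sin δ = -0.2742, cos φ cos δ cos H = 0.4896, so cos θ_z = 0.2154.
θ_z = arccos(0.2154) = 77.56°.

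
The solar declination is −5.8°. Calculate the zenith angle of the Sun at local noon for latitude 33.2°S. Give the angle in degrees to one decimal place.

At local solar noon the hour angle is zero, so the zenith angle is |φ − δ| = |-33.2° − (-5.8°)| = 27.4°.

27.4°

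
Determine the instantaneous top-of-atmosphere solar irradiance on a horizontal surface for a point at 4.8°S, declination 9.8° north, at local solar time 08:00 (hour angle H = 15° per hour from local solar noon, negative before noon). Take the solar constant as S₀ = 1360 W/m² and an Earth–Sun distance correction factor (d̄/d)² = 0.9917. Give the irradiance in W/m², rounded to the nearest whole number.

643 W/m²

Hour angle H = 15° × (8 − 12) = -60.00°.
With φ = -4.8°, δ = 9.8°, H = -60.00°: sin φ sin δ = -0.0142, cos φ cos δ cos H = 0.4910, so cos θ_z = 0.4768.
Top-of-atmosphere irradiance = S₀ (d̄/d)² cos θ_z = 1360 × 0.9917 × 0.4768 = 643.07 W/m².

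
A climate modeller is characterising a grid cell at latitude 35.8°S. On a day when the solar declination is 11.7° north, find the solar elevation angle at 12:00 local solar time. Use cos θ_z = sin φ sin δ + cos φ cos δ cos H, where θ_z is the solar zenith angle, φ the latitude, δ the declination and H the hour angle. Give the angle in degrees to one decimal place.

42.5°

Hour angle H = 15° × (12 − 12) = 0.00°.
With φ = -35.8°, δ = 11.7°, H = 0.00°: sin φ sin δ = -0.1186, cos φ cos δ cos H = 0.7942, so cos θ_z = 0.6756.
θ_z = arccos(0.6756) = 47.50°, so the elevation is 90° − 47.50° = 42.50°.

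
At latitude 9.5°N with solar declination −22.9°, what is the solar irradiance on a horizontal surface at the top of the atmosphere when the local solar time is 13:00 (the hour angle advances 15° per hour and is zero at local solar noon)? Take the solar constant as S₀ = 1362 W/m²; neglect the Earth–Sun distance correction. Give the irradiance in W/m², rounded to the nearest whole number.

1108 W/m²

Hour angle H = 15° × (13 − 12) = 15.00°.
cos θ_z = sin(9.5°) sin(-22.9°) + cos(9.5°) cos(-22.9°) cos(15.00°) = -0.0642 + 0.8776 = 0.8134.
Top-of-atmosphere irradiance = S₀ cos θ_z = 1362 × 0.8134 = 1107.85 W/m².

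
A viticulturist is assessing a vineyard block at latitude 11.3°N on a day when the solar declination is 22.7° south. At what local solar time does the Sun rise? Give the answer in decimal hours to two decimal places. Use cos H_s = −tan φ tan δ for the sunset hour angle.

cos H_s = −tan(11.3°) · tan(-22.7°) = 0.0836, so H_s = arccos(0.0836) = 85.20°.
Sunrise is at 12 − H_s/15 = 12 − 5.680 = 6.320 h local solar time.

6.32 h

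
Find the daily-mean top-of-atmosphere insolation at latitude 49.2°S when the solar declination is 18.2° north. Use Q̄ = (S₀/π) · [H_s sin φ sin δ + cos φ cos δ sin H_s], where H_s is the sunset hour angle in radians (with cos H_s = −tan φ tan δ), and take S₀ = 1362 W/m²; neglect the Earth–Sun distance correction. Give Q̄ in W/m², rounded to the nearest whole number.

−tan φ tan δ = −(-1.1585)(0.3288) = 0.3809; H_s = arccos(0.3809) = 67.61°. In radians, H_s = 1.1800.
H_s sin φ sin δ = 1.1800 × -0.7570 × 0.3123 = -0.2790.
cos φ cos δ sin H_s = 0.6534 × 0.9500 × 0.9246 = 0.5739.
Q̄ = (1362/π) × (-0.2790 + 0.5739) = 433.54 × 0.2949 = 127.85 W/m².

128 W/m²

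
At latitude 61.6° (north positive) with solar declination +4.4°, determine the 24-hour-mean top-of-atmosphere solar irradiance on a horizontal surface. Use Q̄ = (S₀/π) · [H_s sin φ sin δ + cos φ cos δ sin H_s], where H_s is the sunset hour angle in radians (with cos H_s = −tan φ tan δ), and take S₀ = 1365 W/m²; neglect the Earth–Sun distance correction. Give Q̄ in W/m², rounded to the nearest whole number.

254 W/m²

−tan φ tan δ = −(1.8495)(0.0769) = -0.1422; H_s = arccos(-0.1422) = 98.18°. In radians, H_s = 1.7136.
H_s sin φ sin δ = 1.7136 × 0.8796 × 0.0767 = 0.1156.
cos φ cos δ sin H_s = 0.4756 × 0.9971 × 0.9898 = 0.4694.
Q̄ = (1365/π) × (0.1156 + 0.4694) = 434.49 × 0.5850 = 254.18 W/m².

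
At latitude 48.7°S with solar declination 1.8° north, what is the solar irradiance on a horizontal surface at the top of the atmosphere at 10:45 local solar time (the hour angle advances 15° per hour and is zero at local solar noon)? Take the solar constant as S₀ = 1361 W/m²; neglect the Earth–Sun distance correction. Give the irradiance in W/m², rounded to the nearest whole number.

818 W/m²

Hour angle H = 15° × (10.75 − 12) = -18.75°.
cos θ_z = sin(-48.7°) sin(1.8°) + cos(-48.7°) cos(1.8°) cos(-18.75°) = -0.0236 + 0.6247 = 0.6011.
Top-of-atmosphere irradiance = S₀ cos θ_z = 1361 × 0.6011 = 818.10 W/m².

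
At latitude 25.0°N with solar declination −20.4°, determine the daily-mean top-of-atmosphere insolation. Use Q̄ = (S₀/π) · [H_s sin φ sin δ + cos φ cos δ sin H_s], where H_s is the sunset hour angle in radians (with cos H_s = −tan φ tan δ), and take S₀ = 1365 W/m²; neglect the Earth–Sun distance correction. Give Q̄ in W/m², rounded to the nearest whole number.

274 W/m²

−tan φ tan δ = −(0.4663)(-0.3719) = 0.1734; H_s = arccos(0.1734) = 80.01°. In radians, H_s = 1.3964.
H_s sin φ sin δ = 1.3964 × 0.4226 × -0.3486 = -0.2057.
cos φ cos δ sin H_s = 0.9063 × 0.9373 × 0.9848 = 0.8366.
Q̄ = (1365/π) × (-0.2057 + 0.8366) = 434.49 × 0.6309 = 274.12 W/m².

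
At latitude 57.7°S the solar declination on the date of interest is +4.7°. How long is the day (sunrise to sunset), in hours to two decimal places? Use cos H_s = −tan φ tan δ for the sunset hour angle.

The sunset hour angle satisfies cos H_s = −tan φ tan δ = 0.1301, giving H_s = 82.52°.
Day length = 2 H_s / 15° h⁻¹ = 165.04° / 15 = 11.003 h.

11.00 hours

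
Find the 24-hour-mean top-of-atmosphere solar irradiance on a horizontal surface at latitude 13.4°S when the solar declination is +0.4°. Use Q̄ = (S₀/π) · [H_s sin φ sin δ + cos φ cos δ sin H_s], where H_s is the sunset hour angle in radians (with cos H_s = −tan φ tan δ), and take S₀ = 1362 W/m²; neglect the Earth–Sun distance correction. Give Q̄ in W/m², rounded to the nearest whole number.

421 W/m²

The sunset hour angle satisfies cos H_s = −tan φ tan δ = 0.0017, giving H_s = 89.90°. In radians, H_s = 1.5691.
H_s sin φ sin δ = 1.5691 × -0.2317 × 0.0070 = -0.0025.
cos φ cos δ sin H_s = 0.9728 × 1.0000 × 1.0000 = 0.9728.
Q̄ = (1362/π) × (-0.0025 + 0.9728) = 433.54 × 0.9703 = 420.66 W/m².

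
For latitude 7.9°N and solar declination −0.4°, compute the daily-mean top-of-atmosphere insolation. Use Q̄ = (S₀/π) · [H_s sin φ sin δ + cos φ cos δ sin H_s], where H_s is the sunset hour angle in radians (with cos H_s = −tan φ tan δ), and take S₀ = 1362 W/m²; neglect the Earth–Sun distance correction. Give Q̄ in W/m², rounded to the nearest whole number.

429 W/m²

The sunset hour angle satisfies cos H_s = −tan φ tan δ = 0.0010, giving H_s = 89.94°. In radians, H_s = 1.5697.
H_s sin φ sin δ = 1.5697 × 0.1374 × -0.0070 = -0.0015.
cos φ cos δ sin H_s = 0.9905 × 1.0000 × 1.0000 = 0.9905.
Q̄ = (1362/π) × (-0.0015 + 0.9905) = 433.54 × 0.9890 = 428.77 W/m².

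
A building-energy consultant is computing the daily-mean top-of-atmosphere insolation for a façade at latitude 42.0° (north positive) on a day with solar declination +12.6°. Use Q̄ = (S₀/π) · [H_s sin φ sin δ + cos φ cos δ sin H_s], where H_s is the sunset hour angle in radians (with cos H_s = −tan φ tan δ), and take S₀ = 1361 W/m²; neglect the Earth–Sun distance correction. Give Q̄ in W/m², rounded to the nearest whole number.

420 W/m²

The sunset hour angle satisfies cos H_s = −tan φ tan δ = -0.2013, giving H_s = 101.61°. In radians, H_s = 1.7734.
H_s sin φ sin δ = 1.7734 × 0.6691 × 0.2181 = 0.2588.
cos φ cos δ sin H_s = 0.7431 × 0.9759 × 0.9795 = 0.7103.
Q̄ = (1361/π) × (0.2588 + 0.7103) = 433.22 × 0.9691 = 419.83 W/m².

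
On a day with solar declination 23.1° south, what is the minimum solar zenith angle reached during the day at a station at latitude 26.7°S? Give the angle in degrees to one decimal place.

3.6°

At local solar noon the hour angle is zero, so the zenith angle is |φ − δ| = |-26.7° − (-23.1°)| = 3.6°.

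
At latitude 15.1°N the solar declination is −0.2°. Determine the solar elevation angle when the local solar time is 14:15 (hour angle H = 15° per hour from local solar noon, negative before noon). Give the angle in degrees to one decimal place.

53.3°

Hour angle H = 15° × (14.25 − 12) = 33.75°.
cos θ_z = sin(15.1°) sin(-0.2°) + cos(15.1°) cos(-0.2°) cos(33.75°) = -0.0009 + 0.8028 = 0.8019.
θ_z = arccos(0.8019) = 36.69°, so the elevation is 90° − 36.69° = 53.31°.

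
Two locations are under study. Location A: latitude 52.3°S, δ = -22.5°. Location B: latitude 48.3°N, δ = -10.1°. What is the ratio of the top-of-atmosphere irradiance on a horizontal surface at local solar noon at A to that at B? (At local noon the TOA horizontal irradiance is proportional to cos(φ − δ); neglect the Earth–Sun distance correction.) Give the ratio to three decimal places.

1.656

A: cos θ_z = cos(-52.3° − (-22.5°)) = 0.8678.
B: cos θ_z = cos(48.3° − (-10.1°)) = 0.5240.
Ratio A/B = 0.8678 / 0.5240 = 1.6561.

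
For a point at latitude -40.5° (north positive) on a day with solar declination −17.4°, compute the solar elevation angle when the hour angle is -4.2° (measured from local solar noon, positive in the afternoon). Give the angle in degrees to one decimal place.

With φ = -40.5°, δ = -17.4°, H = -4.20°: sin φ sin δ = 0.1942, cos φ cos δ cos H = 0.7237, so cos θ_z = 0.9179.
θ_z = arccos(0.9179) = 23.38°, so the elevation is 90° − 23.38° = 66.62°.

66.6°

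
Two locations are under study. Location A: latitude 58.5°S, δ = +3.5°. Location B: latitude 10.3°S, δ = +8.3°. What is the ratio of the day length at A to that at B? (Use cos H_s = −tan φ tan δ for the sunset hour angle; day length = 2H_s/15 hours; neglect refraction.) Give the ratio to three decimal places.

0.952

A: H_s = arccos(−tan -58.5° · tan 3.5°) = 84.27°, so 2H_s/15 = 11.2360 h.
B: H_s = arccos(−tan -10.3° · tan 8.3°) = 88.48°, so 2H_s/15 = 11.7973 h.
Ratio A/B = 11.2360 / 11.7973 = 0.9524.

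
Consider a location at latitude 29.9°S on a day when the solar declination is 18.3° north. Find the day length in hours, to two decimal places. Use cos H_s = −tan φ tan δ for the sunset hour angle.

The sunset hour angle satisfies cos H_s = −tan φ tan δ = 0.1902, giving H_s = 79.04°.
Day length = 2 H_s / 15° h⁻¹ = 158.08° / 15 = 10.539 h.

10.54 hours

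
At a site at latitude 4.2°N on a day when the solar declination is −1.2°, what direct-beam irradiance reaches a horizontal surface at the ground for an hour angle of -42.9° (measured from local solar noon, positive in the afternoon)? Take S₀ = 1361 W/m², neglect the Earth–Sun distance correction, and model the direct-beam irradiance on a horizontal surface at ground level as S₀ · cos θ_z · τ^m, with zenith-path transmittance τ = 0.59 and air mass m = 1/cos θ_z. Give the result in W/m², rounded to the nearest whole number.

With φ = 4.2°, δ = -1.2°, H = -42.90°: sin φ sin δ = -0.0015, cos φ cos δ cos H = 0.7304, so cos θ_z = 0.7289.
Air mass m = 1/cos θ_z = 1/0.7289 = 1.372; τ^m = 0.59^1.372 = 0.4849.
Surface direct beam = 1361 × 0.7289 × 0.4849 = 481.04 W/m².

481 W/m²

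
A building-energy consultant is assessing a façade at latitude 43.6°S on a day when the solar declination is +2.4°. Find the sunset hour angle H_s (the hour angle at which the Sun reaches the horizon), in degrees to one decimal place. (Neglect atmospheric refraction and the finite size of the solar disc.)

−tan φ tan δ = −(-0.9523)(0.0419) = 0.0399; H_s = arccos(0.0399) = 87.71°.

87.7°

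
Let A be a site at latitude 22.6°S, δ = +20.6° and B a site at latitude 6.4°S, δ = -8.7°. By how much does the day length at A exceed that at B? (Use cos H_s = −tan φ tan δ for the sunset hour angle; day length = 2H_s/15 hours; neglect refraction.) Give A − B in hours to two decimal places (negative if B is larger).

A: H_s = arccos(−tan -22.6° · tan 20.6°) = 81.00°, so 2H_s/15 = 10.8000 h.
B: H_s = arccos(−tan -6.4° · tan -8.7°) = 90.98°, so 2H_s/15 = 12.1307 h.
A − B = 10.8000 − 12.1307 = -1.3307 h.

-1.33 h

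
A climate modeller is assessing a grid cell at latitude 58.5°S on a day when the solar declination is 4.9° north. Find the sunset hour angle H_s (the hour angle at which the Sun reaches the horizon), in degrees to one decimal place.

82.0°

−tan φ tan δ = −(-1.6319)(0.0857) = 0.1399; H_s = arccos(0.1399) = 81.96°.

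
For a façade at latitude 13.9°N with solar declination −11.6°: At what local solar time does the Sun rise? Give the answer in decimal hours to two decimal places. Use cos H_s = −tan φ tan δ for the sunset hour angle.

The sunset hour angle satisfies cos H_s = −tan φ tan δ = 0.0508, giving H_s = 87.09°.
Sunrise is at 12 − H_s/15 = 12 − 5.806 = 6.194 h local solar time.

6.19 h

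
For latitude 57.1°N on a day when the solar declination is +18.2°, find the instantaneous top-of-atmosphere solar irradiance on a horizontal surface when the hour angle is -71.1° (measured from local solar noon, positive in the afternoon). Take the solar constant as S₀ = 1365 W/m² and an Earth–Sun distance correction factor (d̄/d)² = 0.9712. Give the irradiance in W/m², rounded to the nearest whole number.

569 W/m²

With φ = 57.1°, δ = 18.2°, H = -71.10°: sin φ sin δ = 0.2622, cos φ cos δ cos H = 0.1671, so cos θ_z = 0.4293.
Top-of-atmosphere irradiance = S₀ (d̄/d)² cos θ_z = 1365 × 0.9712 × 0.4293 = 569.12 W/m².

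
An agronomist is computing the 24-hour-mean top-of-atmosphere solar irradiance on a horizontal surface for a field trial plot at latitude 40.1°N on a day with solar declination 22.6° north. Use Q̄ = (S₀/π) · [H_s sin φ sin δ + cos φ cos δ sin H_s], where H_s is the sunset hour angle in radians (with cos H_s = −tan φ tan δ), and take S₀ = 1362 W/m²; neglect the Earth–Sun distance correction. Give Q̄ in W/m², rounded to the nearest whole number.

494 W/m²

cos H_s = −tan(40.1°) · tan(22.6°) = -0.3505, so H_s = arccos(-0.3505) = 110.52°. In radians, H_s = 1.9289.
H_s sin φ sin δ = 1.9289 × 0.6441 × 0.3843 = 0.4775.
cos φ cos δ sin H_s = 0.7649 × 0.9232 × 0.9366 = 0.6614.
Q̄ = (1362/π) × (0.4775 + 0.6614) = 433.54 × 1.1389 = 493.76 W/m².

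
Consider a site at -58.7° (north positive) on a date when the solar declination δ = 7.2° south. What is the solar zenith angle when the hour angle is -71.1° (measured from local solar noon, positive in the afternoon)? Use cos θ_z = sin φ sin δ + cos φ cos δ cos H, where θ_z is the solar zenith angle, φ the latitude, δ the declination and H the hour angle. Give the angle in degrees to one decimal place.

74.1°

cos θ_z = sin(-58.7°) sin(-7.2°) + cos(-58.7°) cos(-7.2°) cos(-71.10°) = 0.1071 + 0.1670 = 0.2741.
θ_z = arccos(0.2741) = 74.09°.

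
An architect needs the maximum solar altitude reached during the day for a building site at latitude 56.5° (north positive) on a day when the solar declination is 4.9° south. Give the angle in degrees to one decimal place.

28.6°

At local solar noon the hour angle is zero, so the elevation is 90° − |φ − δ| = 90° − |56.5° − (-4.9°)| = 90° − 61.4° = 28.6°.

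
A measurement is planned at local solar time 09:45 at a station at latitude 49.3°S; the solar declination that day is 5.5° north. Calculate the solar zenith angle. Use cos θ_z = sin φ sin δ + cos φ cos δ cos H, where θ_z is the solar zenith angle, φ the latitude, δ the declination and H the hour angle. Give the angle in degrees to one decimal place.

Hour angle H = 15° × (9.75 − 12) = -33.75°.
cos θ_z = sin(-49.3°) sin(5.5°) + cos(-49.3°) cos(5.5°) cos(-33.75°) = -0.0727 + 0.5397 = 0.4670.
θ_z = arccos(0.4670) = 62.16°.

62.2°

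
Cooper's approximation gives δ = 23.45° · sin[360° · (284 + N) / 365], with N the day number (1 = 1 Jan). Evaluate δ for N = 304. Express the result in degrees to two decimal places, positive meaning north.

-15.06°

360 × (284 + 304) / 365 = 579.945°; sin(579.945°) = -0.6421.
δ = 23.45 × -0.6421 = -15.057° ≈ -15.06°.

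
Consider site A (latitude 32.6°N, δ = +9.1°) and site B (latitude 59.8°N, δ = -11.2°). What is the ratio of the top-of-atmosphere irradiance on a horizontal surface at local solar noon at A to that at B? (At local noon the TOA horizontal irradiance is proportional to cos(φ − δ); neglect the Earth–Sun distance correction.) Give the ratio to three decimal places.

2.817

A: cos θ_z = cos(32.6° − (9.1°)) = 0.9171.
B: cos θ_z = cos(59.8° − (-11.2°)) = 0.3256.
Ratio A/B = 0.9171 / 0.3256 = 2.8166.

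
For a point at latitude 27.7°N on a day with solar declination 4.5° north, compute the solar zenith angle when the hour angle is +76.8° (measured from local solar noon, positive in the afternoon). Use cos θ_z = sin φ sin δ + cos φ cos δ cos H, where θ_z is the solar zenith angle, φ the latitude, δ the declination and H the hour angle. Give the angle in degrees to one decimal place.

76.2°

With φ = 27.7°, δ = 4.5°, H = 76.80°: sin φ sin δ = 0.0365, cos φ cos δ cos H = 0.2016, so cos θ_z = 0.2381.
θ_z = arccos(0.2381) = 76.23°.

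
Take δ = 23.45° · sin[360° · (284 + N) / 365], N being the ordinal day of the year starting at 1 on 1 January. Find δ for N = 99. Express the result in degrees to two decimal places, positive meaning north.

+7.15°

360 × (284 + 99) / 365 = 377.753°; sin(377.753°) = 0.3049.
δ = 23.45 × 0.3049 = 7.150° ≈ +7.15°.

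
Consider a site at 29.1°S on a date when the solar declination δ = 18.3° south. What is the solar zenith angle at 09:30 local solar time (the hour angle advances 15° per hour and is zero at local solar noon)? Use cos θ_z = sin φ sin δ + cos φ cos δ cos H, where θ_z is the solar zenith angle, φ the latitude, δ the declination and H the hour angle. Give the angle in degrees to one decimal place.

Hour angle H = 15° × (9.5 − 12) = -37.50°.
With φ = -29.1°, δ = -18.3°, H = -37.50°: sin φ sin δ = 0.1527, cos φ cos δ cos H = 0.6582, so cos θ_z = 0.8109.
θ_z = arccos(0.8109) = 35.82°.

35.8°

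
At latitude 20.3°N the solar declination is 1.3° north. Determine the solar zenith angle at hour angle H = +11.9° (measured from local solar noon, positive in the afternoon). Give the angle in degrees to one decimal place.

22.3°

cos θ_z = sin(20.3°) sin(1.3°) + cos(20.3°) cos(1.3°) cos(11.90°) = 0.0079 + 0.9175 = 0.9254.
θ_z = arccos(0.9254) = 22.27°.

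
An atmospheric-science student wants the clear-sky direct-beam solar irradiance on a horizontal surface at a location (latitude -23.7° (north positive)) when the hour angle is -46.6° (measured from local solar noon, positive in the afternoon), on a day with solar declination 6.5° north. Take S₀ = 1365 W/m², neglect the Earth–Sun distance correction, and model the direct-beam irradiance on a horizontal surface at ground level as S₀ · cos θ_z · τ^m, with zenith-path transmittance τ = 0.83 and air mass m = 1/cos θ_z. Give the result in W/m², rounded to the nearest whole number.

574 W/m²

cos θ_z = sin φ sin δ + cos φ cos δ cos H = (-0.4019)(0.1132) + (0.9157)(0.9936)(0.6871) = 0.5797.
Air mass m = 1/cos θ_z = 1/0.5797 = 1.725; τ^m = 0.83^1.725 = 0.7251.
Surface direct beam = 1365 × 0.5797 × 0.7251 = 573.76 W/m².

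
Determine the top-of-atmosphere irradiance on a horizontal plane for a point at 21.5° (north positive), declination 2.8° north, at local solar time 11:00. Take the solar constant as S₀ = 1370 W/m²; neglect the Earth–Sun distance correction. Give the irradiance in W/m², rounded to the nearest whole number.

1254 W/m²

Hour angle H = 15° × (11 − 12) = -15.00°.
With φ = 21.5°, δ = 2.8°, H = -15.00°: sin φ sin δ = 0.0179, cos φ cos δ cos H = 0.8976, so cos θ_z = 0.9155.
Top-of-atmosphere irradiance = S₀ cos θ_z = 1370 × 0.9155 = 1254.23 W/m².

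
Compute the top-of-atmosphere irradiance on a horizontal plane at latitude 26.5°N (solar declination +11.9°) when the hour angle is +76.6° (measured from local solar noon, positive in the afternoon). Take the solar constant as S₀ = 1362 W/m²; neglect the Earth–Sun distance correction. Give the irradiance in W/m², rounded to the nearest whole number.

With φ = 26.5°, δ = 11.9°, H = 76.60°: sin φ sin δ = 0.0920, cos φ cos δ cos H = 0.2029, so cos θ_z = 0.2949.
Top-of-atmosphere irradiance = S₀ cos θ_z = 1362 × 0.2949 = 401.65 W/m².

402 W/m²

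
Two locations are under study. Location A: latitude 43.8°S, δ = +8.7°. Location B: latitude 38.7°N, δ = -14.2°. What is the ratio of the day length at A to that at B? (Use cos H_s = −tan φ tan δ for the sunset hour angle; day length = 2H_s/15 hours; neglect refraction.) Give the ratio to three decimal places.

1.042

A: H_s = arccos(−tan -43.8° · tan 8.7°) = 81.56°, so 2H_s/15 = 10.8747 h.
B: H_s = arccos(−tan 38.7° · tan -14.2°) = 78.30°, so 2H_s/15 = 10.4400 h.
Ratio A/B = 10.8747 / 10.4400 = 1.0416.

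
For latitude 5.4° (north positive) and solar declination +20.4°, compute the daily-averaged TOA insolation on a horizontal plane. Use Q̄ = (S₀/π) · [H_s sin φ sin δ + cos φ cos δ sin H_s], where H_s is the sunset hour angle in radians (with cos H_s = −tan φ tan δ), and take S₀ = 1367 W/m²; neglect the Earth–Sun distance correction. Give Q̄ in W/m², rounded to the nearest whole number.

429 W/m²

−tan φ tan δ = −(0.0945)(0.3719) = -0.0351; H_s = arccos(-0.0351) = 92.01°. In radians, H_s = 1.6059.
H_s sin φ sin δ = 1.6059 × 0.0941 × 0.3486 = 0.0527.
cos φ cos δ sin H_s = 0.9956 × 0.9373 × 0.9994 = 0.9326.
Q̄ = (1367/π) × (0.0527 + 0.9326) = 435.13 × 0.9853 = 428.73 W/m².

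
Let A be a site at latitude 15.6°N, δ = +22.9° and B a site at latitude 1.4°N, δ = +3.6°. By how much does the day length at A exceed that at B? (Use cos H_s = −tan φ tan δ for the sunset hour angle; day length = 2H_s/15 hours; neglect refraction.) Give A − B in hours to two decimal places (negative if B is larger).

A: H_s = arccos(−tan 15.6° · tan 22.9°) = 96.77°, so 2H_s/15 = 12.9027 h.
B: H_s = arccos(−tan 1.4° · tan 3.6°) = 90.09°, so 2H_s/15 = 12.0120 h.
A − B = 12.9027 − 12.0120 = 0.8907 h.

+0.89 h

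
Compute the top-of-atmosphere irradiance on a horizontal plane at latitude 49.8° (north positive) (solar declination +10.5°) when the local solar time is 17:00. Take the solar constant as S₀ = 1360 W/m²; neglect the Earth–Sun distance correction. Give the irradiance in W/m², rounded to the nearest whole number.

Hour angle H = 15° × (17 − 12) = 75.00°.
With φ = 49.8°, δ = 10.5°, H = 75.00°: sin φ sin δ = 0.1392, cos φ cos δ cos H = 0.1643, so cos θ_z = 0.3035.
Top-of-atmosphere irradiance = S₀ cos θ_z = 1360 × 0.3035 = 412.76 W/m².

413 W/m²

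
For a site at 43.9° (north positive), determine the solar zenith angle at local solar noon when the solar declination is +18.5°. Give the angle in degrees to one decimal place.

At local solar noon the hour angle is zero, so the zenith angle is |φ − δ| = |43.9° − (18.5°)| = 25.4°.

25.4°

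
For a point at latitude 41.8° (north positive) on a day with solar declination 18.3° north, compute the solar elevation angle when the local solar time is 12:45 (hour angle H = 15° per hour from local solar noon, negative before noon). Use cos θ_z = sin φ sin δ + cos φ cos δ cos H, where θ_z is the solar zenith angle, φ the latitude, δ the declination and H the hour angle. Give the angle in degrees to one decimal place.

Hour angle H = 15° × (12.75 − 12) = 11.25°.
With φ = 41.8°, δ = 18.3°, H = 11.25°: sin φ sin δ = 0.2093, cos φ cos δ cos H = 0.6942, so cos θ_z = 0.9035.
θ_z = arccos(0.9035) = 25.38°, so the elevation is 90° − 25.38° = 64.62°.

64.6°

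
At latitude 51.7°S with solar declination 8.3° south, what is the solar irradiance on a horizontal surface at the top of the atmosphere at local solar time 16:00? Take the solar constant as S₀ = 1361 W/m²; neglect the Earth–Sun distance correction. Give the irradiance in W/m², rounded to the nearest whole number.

Hour angle H = 15° × (16 − 12) = 60.00°.
cos θ_z = sin φ sin δ + cos φ cos δ cos H = (-0.7848)(-0.1444) + (0.6198)(0.9895)(0.5000) = 0.4200.
Top-of-atmosphere irradiance = S₀ cos θ_z = 1361 × 0.4200 = 571.62 W/m².

572 W/m²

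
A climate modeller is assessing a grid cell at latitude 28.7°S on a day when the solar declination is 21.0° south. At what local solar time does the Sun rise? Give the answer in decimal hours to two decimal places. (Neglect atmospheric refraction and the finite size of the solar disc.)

5.19 h

cos H_s = −tan(-28.7°) · tan(-21.0°) = -0.2102, so H_s = arccos(-0.2102) = 102.13°.
Sunrise is at 12 − H_s/15 = 12 − 6.809 = 5.191 h local solar time.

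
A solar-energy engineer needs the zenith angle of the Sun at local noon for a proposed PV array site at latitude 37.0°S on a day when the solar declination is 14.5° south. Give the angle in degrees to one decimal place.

At local solar noon the hour angle is zero, so the zenith angle is |φ − δ| = |-37.0° − (-14.5°)| = 22.5°.

22.5°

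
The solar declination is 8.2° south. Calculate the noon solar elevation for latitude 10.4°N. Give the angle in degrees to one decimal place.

At local solar noon the hour angle is zero, so the elevation is 90° − |φ − δ| = 90° − |10.4° − (-8.2°)| = 90° − 18.6° = 71.4°.

71.4°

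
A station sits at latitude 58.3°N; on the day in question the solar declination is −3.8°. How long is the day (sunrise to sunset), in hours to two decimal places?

cos H_s = −tan(58.3°) · tan(-3.8°) = 0.1075, so H_s = arccos(0.1075) = 83.83°.
Day length = 2 H_s / 15° h⁻¹ = 167.66° / 15 = 11.177 h.

11.18 hours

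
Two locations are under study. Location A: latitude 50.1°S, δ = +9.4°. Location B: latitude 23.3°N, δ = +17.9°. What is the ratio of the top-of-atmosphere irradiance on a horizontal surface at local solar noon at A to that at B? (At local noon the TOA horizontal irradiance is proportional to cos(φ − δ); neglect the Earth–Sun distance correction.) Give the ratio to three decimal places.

A: cos θ_z = cos(-50.1° − (9.4°)) = 0.5075.
B: cos θ_z = cos(23.3° − (17.9°)) = 0.9956.
Ratio A/B = 0.5075 / 0.9956 = 0.5097.

0.510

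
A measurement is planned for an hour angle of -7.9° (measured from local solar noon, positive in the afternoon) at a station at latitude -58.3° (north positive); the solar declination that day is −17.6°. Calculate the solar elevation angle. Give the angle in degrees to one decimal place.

48.9°

cos θ_z = sin φ sin δ + cos φ cos δ cos H = (-0.8508)(-0.3024) + (0.5255)(0.9532)(0.9905) = 0.7534.
θ_z = arccos(0.7534) = 41.11°, so the elevation is 90° − 41.11° = 48.89°.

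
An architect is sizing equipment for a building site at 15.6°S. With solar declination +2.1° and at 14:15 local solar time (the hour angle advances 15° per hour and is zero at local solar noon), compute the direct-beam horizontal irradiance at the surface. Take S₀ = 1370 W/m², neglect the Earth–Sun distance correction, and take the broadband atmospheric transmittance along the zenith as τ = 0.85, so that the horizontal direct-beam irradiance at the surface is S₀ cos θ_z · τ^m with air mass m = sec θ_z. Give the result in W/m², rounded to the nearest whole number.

882 W/m²

Hour angle H = 15° × (14.25 − 12) = 33.75°.
With φ = -15.6°, δ = 2.1°, H = 33.75°: sin φ sin δ = -0.0099, cos φ cos δ cos H = 0.8003, so cos θ_z = 0.7904.
Air mass m = 1/cos θ_z = 1/0.7904 = 1.265; τ^m = 0.85^1.265 = 0.8142.
Surface direct beam = 1370 × 0.7904 × 0.8142 = 881.65 W/m².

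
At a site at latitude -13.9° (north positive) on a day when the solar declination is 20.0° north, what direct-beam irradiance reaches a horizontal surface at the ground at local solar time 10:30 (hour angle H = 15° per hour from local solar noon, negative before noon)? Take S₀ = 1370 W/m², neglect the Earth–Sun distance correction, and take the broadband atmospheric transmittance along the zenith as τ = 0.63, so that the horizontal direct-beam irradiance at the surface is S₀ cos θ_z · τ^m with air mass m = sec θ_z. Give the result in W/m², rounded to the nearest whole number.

568 W/m²

Hour angle H = 15° × (10.5 − 12) = -22.50°.
cos θ_z = sin φ sin δ + cos φ cos δ cos H = (-0.2402)(0.3420) + (0.9707)(0.9397)(0.9239) = 0.7606.
Air mass m = 1/cos θ_z = 1/0.7606 = 1.315; τ^m = 0.63^1.315 = 0.5447.
Surface direct beam = 1370 × 0.7606 × 0.5447 = 567.59 W/m².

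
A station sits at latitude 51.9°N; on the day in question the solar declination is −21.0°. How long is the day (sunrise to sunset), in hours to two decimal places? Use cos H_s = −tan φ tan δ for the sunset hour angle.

8.09 hours

The sunset hour angle satisfies cos H_s = −tan φ tan δ = 0.4896, giving H_s = 60.69°.
Day length = 2 H_s / 15° h⁻¹ = 121.38° / 15 = 8.092 h.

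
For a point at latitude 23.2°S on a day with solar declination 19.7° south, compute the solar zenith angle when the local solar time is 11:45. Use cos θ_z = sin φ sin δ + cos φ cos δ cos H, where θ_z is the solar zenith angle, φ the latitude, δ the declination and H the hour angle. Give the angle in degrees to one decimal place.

Hour angle H = 15° × (11.75 − 12) = -3.75°.
cos θ_z = sin φ sin δ + cos φ cos δ cos H = (-0.3939)(-0.3371) + (0.9191)(0.9415)(0.9979) = 0.9963.
θ_z = arccos(0.9963) = 4.93°.

4.9°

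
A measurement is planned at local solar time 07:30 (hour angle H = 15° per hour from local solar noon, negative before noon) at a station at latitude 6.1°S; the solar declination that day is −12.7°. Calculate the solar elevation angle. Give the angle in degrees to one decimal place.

23.2°

Hour angle H = 15° × (7.5 − 12) = -67.50°.
cos θ_z = sin φ sin δ + cos φ cos δ cos H = (-0.1063)(-0.2198) + (0.9943)(0.9755)(0.3827) = 0.3946.
θ_z = arccos(0.3946) = 66.76°, so the elevation is 90° − 66.76° = 23.24°.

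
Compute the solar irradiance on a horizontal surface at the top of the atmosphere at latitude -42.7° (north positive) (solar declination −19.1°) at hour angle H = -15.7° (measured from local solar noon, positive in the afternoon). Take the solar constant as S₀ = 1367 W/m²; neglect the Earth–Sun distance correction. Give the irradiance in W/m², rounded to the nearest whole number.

1217 W/m²

cos θ_z = sin(-42.7°) sin(-19.1°) + cos(-42.7°) cos(-19.1°) cos(-15.70°) = 0.2219 + 0.6685 = 0.8904.
Top-of-atmosphere irradiance = S₀ cos θ_z = 1367 × 0.8904 = 1217.18 W/m².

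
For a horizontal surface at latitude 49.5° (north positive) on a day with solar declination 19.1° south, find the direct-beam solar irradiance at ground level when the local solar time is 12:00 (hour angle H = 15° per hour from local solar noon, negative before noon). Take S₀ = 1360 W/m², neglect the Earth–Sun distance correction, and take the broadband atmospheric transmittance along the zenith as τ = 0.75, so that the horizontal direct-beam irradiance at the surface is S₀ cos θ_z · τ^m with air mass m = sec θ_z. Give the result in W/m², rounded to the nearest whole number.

Hour angle H = 15° × (12 − 12) = 0.00°.
cos θ_z = sin(49.5°) sin(-19.1°) + cos(49.5°) cos(-19.1°) cos(0.00°) = -0.2488 + 0.6137 = 0.3649.
Air mass m = 1/cos θ_z = 1/0.3649 = 2.740; τ^m = 0.75^2.740 = 0.4546.
Surface direct beam = 1360 × 0.3649 × 0.4546 = 225.60 W/m².

226 W/m²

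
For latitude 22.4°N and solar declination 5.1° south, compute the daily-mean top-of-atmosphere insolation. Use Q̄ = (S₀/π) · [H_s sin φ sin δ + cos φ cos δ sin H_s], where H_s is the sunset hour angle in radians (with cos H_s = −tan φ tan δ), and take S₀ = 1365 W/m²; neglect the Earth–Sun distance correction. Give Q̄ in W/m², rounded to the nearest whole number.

377 W/m²

cos H_s = −tan(22.4°) · tan(-5.1°) = 0.0368, so H_s = arccos(0.0368) = 87.89°. In radians, H_s = 1.5340.
H_s sin φ sin δ = 1.5340 × 0.3811 × -0.0889 = -0.0520.
cos φ cos δ sin H_s = 0.9245 × 0.9960 × 0.9993 = 0.9202.
Q̄ = (1365/π) × (-0.0520 + 0.9202) = 434.49 × 0.8682 = 377.22 W/m².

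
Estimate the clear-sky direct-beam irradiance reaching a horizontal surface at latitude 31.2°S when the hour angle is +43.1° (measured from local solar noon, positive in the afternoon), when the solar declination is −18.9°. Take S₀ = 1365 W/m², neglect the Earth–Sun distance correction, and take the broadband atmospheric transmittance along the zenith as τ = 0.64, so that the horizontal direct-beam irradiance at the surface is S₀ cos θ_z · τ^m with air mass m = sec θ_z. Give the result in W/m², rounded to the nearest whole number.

With φ = -31.2°, δ = -18.9°, H = 43.10°: sin φ sin δ = 0.1678, cos φ cos δ cos H = 0.5909, so cos θ_z = 0.7587.
Air mass m = 1/cos θ_z = 1/0.7587 = 1.318; τ^m = 0.64^1.318 = 0.5553.
Surface direct beam = 1365 × 0.7587 × 0.5553 = 575.08 W/m².

575 W/m²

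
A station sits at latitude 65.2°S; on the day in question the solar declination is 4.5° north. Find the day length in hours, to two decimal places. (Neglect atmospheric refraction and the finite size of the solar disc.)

10.69 hours

The sunset hour angle satisfies cos H_s = −tan φ tan δ = 0.1703, giving H_s = 80.19°.
Day length = 2 H_s / 15° h⁻¹ = 160.38° / 15 = 10.692 h.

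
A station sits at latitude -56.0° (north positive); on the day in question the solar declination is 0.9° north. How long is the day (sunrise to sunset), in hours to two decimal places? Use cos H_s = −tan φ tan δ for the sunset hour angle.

The sunset hour angle satisfies cos H_s = −tan φ tan δ = 0.0233, giving H_s = 88.66°.
Day length = 2 H_s / 15° h⁻¹ = 177.32° / 15 = 11.821 h.

11.82 hours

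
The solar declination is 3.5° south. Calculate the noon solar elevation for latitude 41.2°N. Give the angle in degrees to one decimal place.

45.3°

At local solar noon the hour angle is zero, so the elevation is 90° − |φ − δ| = 90° − |41.2° − (-3.5°)| = 90° − 44.7° = 45.3°.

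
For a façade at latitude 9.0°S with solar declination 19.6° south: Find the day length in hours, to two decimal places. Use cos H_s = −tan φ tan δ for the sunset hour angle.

The sunset hour angle satisfies cos H_s = −tan φ tan δ = -0.0564, giving H_s = 93.23°.
Day length = 2 H_s / 15° h⁻¹ = 186.46° / 15 = 12.431 h.

12.43 hours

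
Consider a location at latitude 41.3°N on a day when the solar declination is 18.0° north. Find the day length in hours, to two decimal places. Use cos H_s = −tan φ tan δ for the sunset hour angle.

−tan φ tan δ = −(0.8785)(0.3249) = -0.2854; H_s = arccos(-0.2854) = 106.58°.
Day length = 2 H_s / 15° h⁻¹ = 213.16° / 15 = 14.211 h.

14.21 hours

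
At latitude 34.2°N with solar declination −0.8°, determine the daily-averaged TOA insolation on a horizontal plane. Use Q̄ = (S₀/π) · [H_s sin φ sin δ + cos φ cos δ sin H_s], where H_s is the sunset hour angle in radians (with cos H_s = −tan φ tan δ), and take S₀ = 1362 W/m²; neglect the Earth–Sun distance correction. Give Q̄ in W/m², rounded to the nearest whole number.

353 W/m²

The sunset hour angle satisfies cos H_s = −tan φ tan δ = 0.0095, giving H_s = 89.46°. In radians, H_s = 1.5614.
H_s sin φ sin δ = 1.5614 × 0.5621 × -0.0140 = -0.0123.
cos φ cos δ sin H_s = 0.8271 × 0.9999 × 1.0000 = 0.8270.
Q̄ = (1362/π) × (-0.0123 + 0.8270) = 433.54 × 0.8147 = 353.21 W/m².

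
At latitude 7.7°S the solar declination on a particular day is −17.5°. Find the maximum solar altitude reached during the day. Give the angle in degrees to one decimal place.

80.2°

At local solar noon the hour angle is zero, so the elevation is 90° − |φ − δ| = 90° − |-7.7° − (-17.5°)| = 90° − 9.8° = 80.2°.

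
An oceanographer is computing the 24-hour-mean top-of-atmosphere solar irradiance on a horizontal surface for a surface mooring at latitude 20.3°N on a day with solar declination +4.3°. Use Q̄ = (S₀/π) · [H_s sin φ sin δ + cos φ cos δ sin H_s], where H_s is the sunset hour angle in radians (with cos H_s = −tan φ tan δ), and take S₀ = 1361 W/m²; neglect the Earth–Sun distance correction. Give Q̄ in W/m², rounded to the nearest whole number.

cos H_s = −tan(20.3°) · tan(4.3°) = -0.0278, so H_s = arccos(-0.0278) = 91.59°. In radians, H_s = 1.5985.
H_s sin φ sin δ = 1.5985 × 0.3469 × 0.0750 = 0.0416.
cos φ cos δ sin H_s = 0.9379 × 0.9972 × 0.9996 = 0.9349.
Q̄ = (1361/π) × (0.0416 + 0.9349) = 433.22 × 0.9765 = 423.04 W/m².

423 W/m²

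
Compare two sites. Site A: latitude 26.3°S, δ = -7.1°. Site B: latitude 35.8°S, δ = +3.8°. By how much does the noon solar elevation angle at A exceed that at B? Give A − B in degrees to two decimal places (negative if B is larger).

+20.40°

A: 90° − |-26.3 − (-7.1)| = 70.80°.
B: 90° − |-35.8 − (3.8)| = 50.40°.
A − B = 70.80 − 50.40 = 20.40°.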